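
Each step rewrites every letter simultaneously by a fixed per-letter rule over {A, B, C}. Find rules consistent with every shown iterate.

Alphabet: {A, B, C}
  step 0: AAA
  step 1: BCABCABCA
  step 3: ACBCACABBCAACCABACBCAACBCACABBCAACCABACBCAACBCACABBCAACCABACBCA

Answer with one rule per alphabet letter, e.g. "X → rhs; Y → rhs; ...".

A->BCA, B->CAB, C->AC

  step 0 ⇒ step 1: AAA ⇒ BCA·BCA·BCA
    A ↦ BCA
    B ↦ CAB  (constrained at step 1)
    C ↦ AC  (constrained at step 1)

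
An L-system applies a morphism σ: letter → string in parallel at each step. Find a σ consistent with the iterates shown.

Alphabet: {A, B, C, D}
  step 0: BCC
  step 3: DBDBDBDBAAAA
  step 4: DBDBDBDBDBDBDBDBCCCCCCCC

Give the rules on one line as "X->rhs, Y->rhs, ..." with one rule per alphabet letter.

A->CC, B->DB, C->A, D->DB

  step 3 ⇒ step 4: DBDBDBDBAAAA ⇒ DB·DB·DB·DB·DB·DB·DB·DB·CC·CC·CC·CC
    A ↦ CC
    B ↦ DB
    D ↦ DB
    C ↦ A  (constrained at step 0)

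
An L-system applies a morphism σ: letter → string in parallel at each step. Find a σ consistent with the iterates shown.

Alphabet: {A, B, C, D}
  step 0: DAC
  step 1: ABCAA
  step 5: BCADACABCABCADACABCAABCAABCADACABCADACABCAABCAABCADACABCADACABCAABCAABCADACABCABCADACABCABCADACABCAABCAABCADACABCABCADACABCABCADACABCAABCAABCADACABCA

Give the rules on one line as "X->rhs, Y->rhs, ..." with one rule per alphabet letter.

  step 0 ⇒ step 1: DAC ⇒ A·BCA·A
    A ↦ BCA
    C ↦ A
    D ↦ A
    B ↦ DAC  (constrained at step 1)

A->BCA, B->DAC, C->A, D->A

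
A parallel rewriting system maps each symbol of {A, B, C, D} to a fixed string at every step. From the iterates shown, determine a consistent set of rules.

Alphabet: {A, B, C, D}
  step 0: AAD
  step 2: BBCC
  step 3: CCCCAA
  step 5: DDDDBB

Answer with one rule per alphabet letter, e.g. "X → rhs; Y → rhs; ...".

  step 2 ⇒ step 3: BBCC ⇒ CC·CC·A·A
    B ↦ CC
    C ↦ A
    A ↦ D  (constrained at step 0)
    D ↦ B  (constrained at step 0)

A->D, B->CC, C->A, D->B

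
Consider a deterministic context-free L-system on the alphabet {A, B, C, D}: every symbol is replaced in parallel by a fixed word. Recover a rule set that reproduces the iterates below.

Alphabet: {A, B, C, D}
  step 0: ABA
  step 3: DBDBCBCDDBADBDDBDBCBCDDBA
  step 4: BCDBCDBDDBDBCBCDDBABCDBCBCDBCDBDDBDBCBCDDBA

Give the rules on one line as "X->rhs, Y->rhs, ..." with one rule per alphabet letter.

  step 3 ⇒ step 4: DBDBCBCDDBADBDDBDBCBCDDBA ⇒ BC·D·BC·D·BD·D·BD·BC·BC·D·DBA·BC·D·BC·BC·D·BC·D·BD·D·BD·BC·BC·D·DBA
    A ↦ DBA
    B ↦ D
    C ↦ BD
    D ↦ BC

A->DBA, B->D, C->BD, D->BC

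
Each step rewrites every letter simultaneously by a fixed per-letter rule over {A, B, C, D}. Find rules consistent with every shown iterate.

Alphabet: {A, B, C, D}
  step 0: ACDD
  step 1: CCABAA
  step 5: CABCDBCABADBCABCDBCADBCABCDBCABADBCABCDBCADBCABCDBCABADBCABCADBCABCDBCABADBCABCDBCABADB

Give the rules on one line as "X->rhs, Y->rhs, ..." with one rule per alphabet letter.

  step 0 ⇒ step 1: ACDD ⇒ C·CAB·A·A
    A ↦ C
    C ↦ CAB
    D ↦ A
    B ↦ DB  (constrained at step 1)

A->C, B->DB, C->CAB, D->A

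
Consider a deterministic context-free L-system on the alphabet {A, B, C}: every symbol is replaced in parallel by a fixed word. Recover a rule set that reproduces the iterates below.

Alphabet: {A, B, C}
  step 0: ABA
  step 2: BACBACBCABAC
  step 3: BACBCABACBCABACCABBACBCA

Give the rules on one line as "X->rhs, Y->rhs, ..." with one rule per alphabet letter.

A->B, B->BAC, C->CA

  step 2 ⇒ step 3: BACBACBCABAC ⇒ BAC·B·CA·BAC·B·CA·BAC·CA·B·BAC·B·CA
    A ↦ B
    B ↦ BAC
    C ↦ CA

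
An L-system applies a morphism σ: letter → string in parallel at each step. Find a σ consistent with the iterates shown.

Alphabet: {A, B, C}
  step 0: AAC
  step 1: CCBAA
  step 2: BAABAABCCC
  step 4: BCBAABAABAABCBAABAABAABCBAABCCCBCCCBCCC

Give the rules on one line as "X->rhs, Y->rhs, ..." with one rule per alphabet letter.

A->C, B->BC, C->BAA

  step 1 ⇒ step 2: CCBAA ⇒ BAA·BAA·BC·C·C
    A ↦ C
    B ↦ BC
    C ↦ BAA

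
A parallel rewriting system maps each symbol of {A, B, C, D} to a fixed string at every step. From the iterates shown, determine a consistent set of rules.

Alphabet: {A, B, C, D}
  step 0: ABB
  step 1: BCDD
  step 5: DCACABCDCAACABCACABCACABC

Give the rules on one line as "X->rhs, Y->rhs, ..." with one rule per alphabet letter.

  step 0 ⇒ step 1: ABB ⇒ BC·D·D
    A ↦ BC
    B ↦ D
    C ↦ CA  (constrained at step 1)
    D ↦ A  (constrained at step 1)

A->BC, B->D, C->CA, D->A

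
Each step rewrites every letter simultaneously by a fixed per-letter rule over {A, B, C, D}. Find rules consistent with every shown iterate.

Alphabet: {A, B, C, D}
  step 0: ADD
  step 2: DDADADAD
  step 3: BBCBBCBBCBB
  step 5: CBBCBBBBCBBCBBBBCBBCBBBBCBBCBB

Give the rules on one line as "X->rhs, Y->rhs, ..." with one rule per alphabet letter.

  step 2 ⇒ step 3: DDADADAD ⇒ B·B·CB·B·CB·B·CB·B
    A ↦ CB
    D ↦ B
    B ↦ AD  (constrained at step 3)
    C ↦ DD  (constrained at step 3)

A->CB, B->AD, C->DD, D->B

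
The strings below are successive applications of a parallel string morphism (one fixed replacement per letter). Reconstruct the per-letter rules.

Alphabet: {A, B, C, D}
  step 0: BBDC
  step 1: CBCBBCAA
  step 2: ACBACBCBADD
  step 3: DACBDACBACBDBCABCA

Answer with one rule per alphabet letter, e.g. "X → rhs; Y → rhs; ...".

  step 2 ⇒ step 3: ACBACBCBADD ⇒ D·A·CB·D·A·CB·A·CB·D·BCA·BCA
    A ↦ D
    B ↦ CB
    C ↦ A
    D ↦ BCA

A->D, B->CB, C->A, D->BCA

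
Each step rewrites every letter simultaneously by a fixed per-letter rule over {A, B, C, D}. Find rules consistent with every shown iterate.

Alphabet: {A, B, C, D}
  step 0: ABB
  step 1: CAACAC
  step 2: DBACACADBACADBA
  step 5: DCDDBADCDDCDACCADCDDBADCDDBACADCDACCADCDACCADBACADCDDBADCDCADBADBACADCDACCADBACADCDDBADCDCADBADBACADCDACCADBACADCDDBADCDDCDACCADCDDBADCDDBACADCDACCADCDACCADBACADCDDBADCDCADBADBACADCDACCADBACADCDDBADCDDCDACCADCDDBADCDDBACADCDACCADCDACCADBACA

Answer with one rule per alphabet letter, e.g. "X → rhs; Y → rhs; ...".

A->CA, B->AC, C->DBA, D->DCD

  step 1 ⇒ step 2: CAACAC ⇒ DBA·CA·CA·DBA·CA·DBA
    A ↦ CA
    C ↦ DBA
  step 0 ⇒ step 1: ABB ⇒ CA·AC·AC
    B ↦ AC
    D ↦ DCD  (constrained at step 2)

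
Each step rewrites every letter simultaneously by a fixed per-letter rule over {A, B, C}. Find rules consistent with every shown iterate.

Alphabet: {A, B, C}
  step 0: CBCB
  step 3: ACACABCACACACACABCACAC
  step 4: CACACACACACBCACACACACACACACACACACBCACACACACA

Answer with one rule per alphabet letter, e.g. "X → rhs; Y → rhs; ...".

A->CAC, B->BC, C->A

  step 3 ⇒ step 4: ACACABCACACACACABCACAC ⇒ CAC·A·CAC·A·CAC·BC·A·CAC·A·CAC·A·CAC·A·CAC·A·CAC·BC·A·CAC·A·CAC·A
    A ↦ CAC
    B ↦ BC
    C ↦ A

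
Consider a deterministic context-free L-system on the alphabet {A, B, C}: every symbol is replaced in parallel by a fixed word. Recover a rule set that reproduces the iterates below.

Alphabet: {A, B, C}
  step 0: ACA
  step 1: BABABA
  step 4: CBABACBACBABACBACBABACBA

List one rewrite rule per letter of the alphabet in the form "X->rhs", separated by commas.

A->BA, B->C, C->BA

  step 0 ⇒ step 1: ACA ⇒ BA·BA·BA
    A ↦ BA
    C ↦ BA
    B ↦ C  (constrained at step 1)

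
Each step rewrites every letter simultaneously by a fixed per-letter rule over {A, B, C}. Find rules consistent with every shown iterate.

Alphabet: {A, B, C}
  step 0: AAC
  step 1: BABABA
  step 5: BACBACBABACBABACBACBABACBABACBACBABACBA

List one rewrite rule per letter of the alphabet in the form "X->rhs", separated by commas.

A->BA, B->C, C->BA

  step 0 ⇒ step 1: AAC ⇒ BA·BA·BA
    A ↦ BA
    C ↦ BA
    B ↦ C  (constrained at step 1)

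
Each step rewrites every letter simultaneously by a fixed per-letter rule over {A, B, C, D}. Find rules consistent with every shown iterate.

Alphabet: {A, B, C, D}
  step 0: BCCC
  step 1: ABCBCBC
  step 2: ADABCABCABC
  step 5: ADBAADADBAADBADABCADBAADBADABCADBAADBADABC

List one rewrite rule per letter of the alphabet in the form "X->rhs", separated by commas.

A->AD, B->A, C->BC, D->B

  step 1 ⇒ step 2: ABCBCBC ⇒ AD·A·BC·A·BC·A·BC
    A ↦ AD
    B ↦ A
    C ↦ BC
    D ↦ B  (constrained at step 2)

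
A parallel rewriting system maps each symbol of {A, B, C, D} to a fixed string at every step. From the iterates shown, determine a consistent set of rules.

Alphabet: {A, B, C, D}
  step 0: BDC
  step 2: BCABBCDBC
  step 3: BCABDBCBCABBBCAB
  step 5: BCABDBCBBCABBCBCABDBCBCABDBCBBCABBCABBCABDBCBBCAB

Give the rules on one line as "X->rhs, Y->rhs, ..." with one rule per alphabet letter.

  step 2 ⇒ step 3: BCABBCDBC ⇒ BC·AB·D·BC·BC·AB·B·BC·AB
    A ↦ D
    B ↦ BC
    C ↦ AB
    D ↦ B

A->D, B->BC, C->AB, D->B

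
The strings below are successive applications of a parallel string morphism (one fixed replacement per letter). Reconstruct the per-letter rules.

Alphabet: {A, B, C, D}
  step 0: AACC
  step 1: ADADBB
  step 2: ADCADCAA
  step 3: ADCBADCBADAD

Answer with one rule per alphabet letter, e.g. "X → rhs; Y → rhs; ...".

A->AD, B->A, C->B, D->C

  step 2 ⇒ step 3: ADCADCAA ⇒ AD·C·B·AD·C·B·AD·AD
    A ↦ AD
    C ↦ B
    D ↦ C
  step 1 ⇒ step 2: ADADBB ⇒ AD·C·AD·C·A·A
    B ↦ A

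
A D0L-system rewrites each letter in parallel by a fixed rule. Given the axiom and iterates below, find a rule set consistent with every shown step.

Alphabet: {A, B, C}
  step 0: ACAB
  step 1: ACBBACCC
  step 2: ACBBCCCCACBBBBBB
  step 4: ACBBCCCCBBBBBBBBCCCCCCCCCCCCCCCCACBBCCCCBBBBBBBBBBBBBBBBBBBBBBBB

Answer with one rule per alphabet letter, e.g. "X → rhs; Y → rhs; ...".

A->AC, B->CC, C->BB

  step 1 ⇒ step 2: ACBBACCC ⇒ AC·BB·CC·CC·AC·BB·BB·BB
    A ↦ AC
    B ↦ CC
    C ↦ BB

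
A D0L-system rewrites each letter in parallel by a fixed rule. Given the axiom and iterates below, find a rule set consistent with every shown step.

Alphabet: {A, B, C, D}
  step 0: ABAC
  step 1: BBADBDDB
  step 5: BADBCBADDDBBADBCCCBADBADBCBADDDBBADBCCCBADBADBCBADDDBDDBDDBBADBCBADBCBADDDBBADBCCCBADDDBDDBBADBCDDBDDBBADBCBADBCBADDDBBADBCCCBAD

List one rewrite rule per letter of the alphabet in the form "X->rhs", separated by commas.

A->B, B->BAD, C->DDB, D->C

  step 0 ⇒ step 1: ABAC ⇒ B·BAD·B·DDB
    A ↦ B
    B ↦ BAD
    C ↦ DDB
    D ↦ C  (constrained at step 1)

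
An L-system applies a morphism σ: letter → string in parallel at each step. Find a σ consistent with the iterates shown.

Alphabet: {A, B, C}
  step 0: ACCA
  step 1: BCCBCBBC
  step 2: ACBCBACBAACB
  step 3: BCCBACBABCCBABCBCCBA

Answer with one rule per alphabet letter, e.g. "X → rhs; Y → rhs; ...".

A->BC, B->A, C->CB

  step 2 ⇒ step 3: ACBCBACBAACB ⇒ BC·CB·A·CB·A·BC·CB·A·BC·BC·CB·A
    A ↦ BC
    B ↦ A
    C ↦ CB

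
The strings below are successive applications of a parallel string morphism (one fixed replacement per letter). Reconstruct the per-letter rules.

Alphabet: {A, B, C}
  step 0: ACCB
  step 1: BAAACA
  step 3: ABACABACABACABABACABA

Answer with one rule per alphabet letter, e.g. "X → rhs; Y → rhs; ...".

A->BA, B->CA, C->A

  step 0 ⇒ step 1: ACCB ⇒ BA·A·A·CA
    A ↦ BA
    B ↦ CA
    C ↦ A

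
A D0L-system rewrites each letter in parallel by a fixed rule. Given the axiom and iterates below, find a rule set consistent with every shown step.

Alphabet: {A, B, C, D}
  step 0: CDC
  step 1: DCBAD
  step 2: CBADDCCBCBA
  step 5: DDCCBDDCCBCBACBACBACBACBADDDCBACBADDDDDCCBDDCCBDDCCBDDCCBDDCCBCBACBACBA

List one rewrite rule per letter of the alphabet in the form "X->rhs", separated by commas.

A->CCB, B->D, C->D, D->CBA

  step 1 ⇒ step 2: DCBAD ⇒ CBA·D·D·CCB·CBA
    A ↦ CCB
    B ↦ D
    C ↦ D
    D ↦ CBA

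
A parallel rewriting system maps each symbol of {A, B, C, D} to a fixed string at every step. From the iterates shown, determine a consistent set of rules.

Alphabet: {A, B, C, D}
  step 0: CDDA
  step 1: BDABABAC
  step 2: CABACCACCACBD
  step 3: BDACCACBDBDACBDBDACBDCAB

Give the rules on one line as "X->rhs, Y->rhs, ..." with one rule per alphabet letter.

A->AC, B->C, C->BD, D->AB

  step 2 ⇒ step 3: CABACCACCACBD ⇒ BD·AC·C·AC·BD·BD·AC·BD·BD·AC·BD·C·AB
    A ↦ AC
    B ↦ C
    C ↦ BD
    D ↦ AB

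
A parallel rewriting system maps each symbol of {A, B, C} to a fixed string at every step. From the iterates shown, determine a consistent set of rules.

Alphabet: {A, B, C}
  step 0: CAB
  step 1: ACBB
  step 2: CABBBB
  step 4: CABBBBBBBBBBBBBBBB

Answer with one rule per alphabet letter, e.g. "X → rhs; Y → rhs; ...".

A->C, B->BB, C->A

  step 1 ⇒ step 2: ACBB ⇒ C·A·BB·BB
    A ↦ C
    B ↦ BB
    C ↦ A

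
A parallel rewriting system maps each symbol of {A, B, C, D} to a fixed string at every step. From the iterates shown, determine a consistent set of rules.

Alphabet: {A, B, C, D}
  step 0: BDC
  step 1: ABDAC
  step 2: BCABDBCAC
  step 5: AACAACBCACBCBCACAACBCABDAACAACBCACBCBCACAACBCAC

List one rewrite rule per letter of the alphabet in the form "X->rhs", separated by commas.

A->BC, B->A, C->AC, D->BD

  step 1 ⇒ step 2: ABDAC ⇒ BC·A·BD·BC·AC
    A ↦ BC
    B ↦ A
    C ↦ AC
    D ↦ BD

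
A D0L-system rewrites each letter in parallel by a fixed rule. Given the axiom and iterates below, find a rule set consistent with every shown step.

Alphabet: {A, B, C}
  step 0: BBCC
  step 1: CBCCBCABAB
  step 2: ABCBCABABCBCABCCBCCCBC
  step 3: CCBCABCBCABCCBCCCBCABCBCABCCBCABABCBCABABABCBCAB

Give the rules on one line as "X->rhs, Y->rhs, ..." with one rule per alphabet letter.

A->C, B->CBC, C->AB

  step 2 ⇒ step 3: ABCBCABABCBCABCCBCCCBC ⇒ C·CBC·AB·CBC·AB·C·CBC·C·CBC·AB·CBC·AB·C·CBC·AB·AB·CBC·AB·AB·AB·CBC·AB
    A ↦ C
    B ↦ CBC
    C ↦ AB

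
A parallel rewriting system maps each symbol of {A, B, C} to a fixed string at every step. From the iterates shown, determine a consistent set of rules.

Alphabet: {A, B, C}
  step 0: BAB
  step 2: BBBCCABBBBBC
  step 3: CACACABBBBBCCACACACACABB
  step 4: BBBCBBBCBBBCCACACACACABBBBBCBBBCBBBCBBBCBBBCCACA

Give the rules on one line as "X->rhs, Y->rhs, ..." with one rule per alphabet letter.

A->BC, B->CA, C->BB

  step 3 ⇒ step 4: CACACABBBBBCCACACACACABB ⇒ BB·BC·BB·BC·BB·BC·CA·CA·CA·CA·CA·BB·BB·BC·BB·BC·BB·BC·BB·BC·BB·BC·CA·CA
    A ↦ BC
    B ↦ CA
    C ↦ BB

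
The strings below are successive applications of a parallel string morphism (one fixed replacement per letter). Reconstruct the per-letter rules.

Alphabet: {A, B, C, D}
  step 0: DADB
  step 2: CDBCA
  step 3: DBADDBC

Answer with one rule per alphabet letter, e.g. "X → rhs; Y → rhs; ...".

A->C, B->D, C->DB, D->A

  step 2 ⇒ step 3: CDBCA ⇒ DB·A·D·DB·C
    A ↦ C
    B ↦ D
    C ↦ DB
    D ↦ A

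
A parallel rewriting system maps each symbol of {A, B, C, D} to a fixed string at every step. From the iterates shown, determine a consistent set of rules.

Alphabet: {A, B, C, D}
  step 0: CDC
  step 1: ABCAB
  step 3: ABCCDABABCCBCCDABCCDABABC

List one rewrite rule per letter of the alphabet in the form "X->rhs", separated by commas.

  step 0 ⇒ step 1: CDC ⇒ AB·C·AB
    C ↦ AB
    D ↦ C
    A ↦ CB  (constrained at step 1)
    B ↦ CCD  (constrained at step 1)

A->CB, B->CCD, C->AB, D->C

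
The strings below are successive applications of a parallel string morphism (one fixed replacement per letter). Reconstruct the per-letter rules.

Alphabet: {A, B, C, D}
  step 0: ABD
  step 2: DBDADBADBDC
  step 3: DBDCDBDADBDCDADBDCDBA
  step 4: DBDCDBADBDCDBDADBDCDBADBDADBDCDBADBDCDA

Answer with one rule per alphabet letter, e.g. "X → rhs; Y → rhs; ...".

A->DA, B->DC, C->A, D->DB

  step 3 ⇒ step 4: DBDCDBDADBDCDADBDCDBA ⇒ DB·DC·DB·A·DB·DC·DB·DA·DB·DC·DB·A·DB·DA·DB·DC·DB·A·DB·DC·DA
    A ↦ DA
    B ↦ DC
    C ↦ A
    D ↦ DB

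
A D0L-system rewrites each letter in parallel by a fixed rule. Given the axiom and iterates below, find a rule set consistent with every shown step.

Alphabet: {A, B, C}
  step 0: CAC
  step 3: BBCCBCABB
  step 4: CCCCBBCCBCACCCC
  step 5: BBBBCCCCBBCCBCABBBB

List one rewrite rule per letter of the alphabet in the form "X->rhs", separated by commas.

A->CA, B->CC, C->B

  step 4 ⇒ step 5: CCCCBBCCBCACCCC ⇒ B·B·B·B·CC·CC·B·B·CC·B·CA·B·B·B·B
    A ↦ CA
    B ↦ CC
    C ↦ B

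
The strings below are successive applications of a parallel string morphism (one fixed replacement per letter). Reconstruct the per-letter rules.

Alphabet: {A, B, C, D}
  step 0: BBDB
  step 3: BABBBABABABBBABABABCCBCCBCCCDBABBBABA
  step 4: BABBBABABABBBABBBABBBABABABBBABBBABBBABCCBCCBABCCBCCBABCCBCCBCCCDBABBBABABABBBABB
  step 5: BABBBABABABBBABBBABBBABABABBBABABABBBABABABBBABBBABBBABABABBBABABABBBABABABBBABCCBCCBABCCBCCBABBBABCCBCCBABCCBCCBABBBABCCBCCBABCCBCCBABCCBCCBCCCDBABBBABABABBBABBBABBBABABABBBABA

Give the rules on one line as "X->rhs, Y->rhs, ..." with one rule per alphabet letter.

A->BB, B->BA, C->BCC, D->CD

  step 4 ⇒ step 5: BABBBABABABBBABBBABBBABABABBBABBBABBBABCCBCCBABCCBCCBABCCBCCBCCCDBABBBABABABBBABB ⇒ BA·BB·BA·BA·BA·BB·BA·BB·BA·BB·BA·BA·BA·BB·BA·BA·BA·BB·BA·BA·BA·BB·BA·BB·BA·BB·BA·BA·BA·BB·BA·BA·BA·BB·BA·BA·BA·BB·BA·BCC·BCC·BA·BCC·BCC·BA·BB·BA·BCC·BCC·BA·BCC·BCC·BA·BB·BA·BCC·BCC·BA·BCC·BCC·BA·BCC·BCC·BCC·CD·BA·BB·BA·BA·BA·BB·BA·BB·BA·BB·BA·BA·BA·BB·BA·BA
    A ↦ BB
    B ↦ BA
    C ↦ BCC
    D ↦ CD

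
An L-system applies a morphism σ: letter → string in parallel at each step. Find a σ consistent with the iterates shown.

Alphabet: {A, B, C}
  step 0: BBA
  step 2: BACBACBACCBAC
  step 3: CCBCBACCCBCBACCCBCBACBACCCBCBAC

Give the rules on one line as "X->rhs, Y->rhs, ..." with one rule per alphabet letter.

  step 2 ⇒ step 3: BACBACBACCBAC ⇒ C·CBC·BAC·C·CBC·BAC·C·CBC·BAC·BAC·C·CBC·BAC
    A ↦ CBC
    B ↦ C
    C ↦ BAC

A->CBC, B->C, C->BAC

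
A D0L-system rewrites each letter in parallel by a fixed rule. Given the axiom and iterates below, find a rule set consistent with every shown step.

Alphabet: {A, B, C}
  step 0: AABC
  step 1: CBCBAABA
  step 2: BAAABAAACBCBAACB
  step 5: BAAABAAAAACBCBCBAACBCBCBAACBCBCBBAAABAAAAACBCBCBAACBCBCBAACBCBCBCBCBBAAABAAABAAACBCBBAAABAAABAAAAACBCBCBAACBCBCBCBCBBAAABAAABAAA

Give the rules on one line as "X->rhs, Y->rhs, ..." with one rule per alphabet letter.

A->CB, B->AA, C->BA

  step 1 ⇒ step 2: CBCBAABA ⇒ BA·AA·BA·AA·CB·CB·AA·CB
    A ↦ CB
    B ↦ AA
    C ↦ BA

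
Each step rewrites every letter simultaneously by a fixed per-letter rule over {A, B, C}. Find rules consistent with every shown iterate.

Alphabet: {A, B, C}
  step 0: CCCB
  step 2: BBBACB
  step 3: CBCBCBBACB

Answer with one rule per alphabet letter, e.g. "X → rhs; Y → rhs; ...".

  step 2 ⇒ step 3: BBBACB ⇒ CB·CB·CB·B·A·CB
    A ↦ B
    B ↦ CB
    C ↦ A

A->B, B->CB, C->A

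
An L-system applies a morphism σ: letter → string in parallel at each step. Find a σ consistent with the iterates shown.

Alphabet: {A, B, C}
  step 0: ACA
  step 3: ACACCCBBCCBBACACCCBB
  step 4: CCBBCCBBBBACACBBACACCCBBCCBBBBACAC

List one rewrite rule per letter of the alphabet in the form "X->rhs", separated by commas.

A->CCB, B->AC, C->B

  step 3 ⇒ step 4: ACACCCBBCCBBACACCCBB ⇒ CCB·B·CCB·B·B·B·AC·AC·B·B·AC·AC·CCB·B·CCB·B·B·B·AC·AC
    A ↦ CCB
    B ↦ AC
    C ↦ B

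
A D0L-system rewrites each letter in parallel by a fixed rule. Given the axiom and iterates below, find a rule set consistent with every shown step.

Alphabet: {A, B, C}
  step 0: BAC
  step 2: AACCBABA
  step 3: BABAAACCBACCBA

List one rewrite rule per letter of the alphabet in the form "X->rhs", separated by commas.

  step 2 ⇒ step 3: AACCBABA ⇒ BA·BA·A·A·CC·BA·CC·BA
    A ↦ BA
    B ↦ CC
    C ↦ A

A->BA, B->CC, C->A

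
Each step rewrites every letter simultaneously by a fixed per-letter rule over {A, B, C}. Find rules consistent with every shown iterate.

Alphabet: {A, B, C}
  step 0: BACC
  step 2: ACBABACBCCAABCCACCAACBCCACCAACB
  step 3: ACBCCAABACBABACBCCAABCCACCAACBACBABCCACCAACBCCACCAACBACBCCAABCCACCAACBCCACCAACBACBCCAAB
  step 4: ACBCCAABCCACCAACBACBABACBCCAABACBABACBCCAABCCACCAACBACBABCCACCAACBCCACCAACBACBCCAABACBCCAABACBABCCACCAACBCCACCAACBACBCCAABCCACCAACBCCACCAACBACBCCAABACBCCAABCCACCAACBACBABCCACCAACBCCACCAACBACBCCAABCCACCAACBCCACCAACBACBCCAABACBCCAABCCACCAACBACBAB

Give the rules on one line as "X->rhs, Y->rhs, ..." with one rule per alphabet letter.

A->ACB, B->AB, C->CCA

  step 3 ⇒ step 4: ACBCCAABACBABACBCCAABCCACCAACBACBABCCACCAACBCCACCAACBACBCCAABCCACCAACBCCACCAACBACBCCAAB ⇒ ACB·CCA·AB·CCA·CCA·ACB·ACB·AB·ACB·CCA·AB·ACB·AB·ACB·CCA·AB·CCA·CCA·ACB·ACB·AB·CCA·CCA·ACB·CCA·CCA·ACB·ACB·CCA·AB·ACB·CCA·AB·ACB·AB·CCA·CCA·ACB·CCA·CCA·ACB·ACB·CCA·AB·CCA·CCA·ACB·CCA·CCA·ACB·ACB·CCA·AB·ACB·CCA·AB·CCA·CCA·ACB·ACB·AB·CCA·CCA·ACB·CCA·CCA·ACB·ACB·CCA·AB·CCA·CCA·ACB·CCA·CCA·ACB·ACB·CCA·AB·ACB·CCA·AB·CCA·CCA·ACB·ACB·AB
    A ↦ ACB
    B ↦ AB
    C ↦ CCA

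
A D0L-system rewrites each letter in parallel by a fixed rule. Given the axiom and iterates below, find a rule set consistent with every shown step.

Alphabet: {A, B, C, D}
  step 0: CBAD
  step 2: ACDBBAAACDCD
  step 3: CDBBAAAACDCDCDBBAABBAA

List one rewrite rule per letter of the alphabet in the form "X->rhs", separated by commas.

  step 2 ⇒ step 3: ACDBBAAACDCD ⇒ CD·B·BAA·A·A·CD·CD·CD·B·BAA·B·BAA
    A ↦ CD
    B ↦ A
    C ↦ B
    D ↦ BAA

A->CD, B->A, C->B, D->BAA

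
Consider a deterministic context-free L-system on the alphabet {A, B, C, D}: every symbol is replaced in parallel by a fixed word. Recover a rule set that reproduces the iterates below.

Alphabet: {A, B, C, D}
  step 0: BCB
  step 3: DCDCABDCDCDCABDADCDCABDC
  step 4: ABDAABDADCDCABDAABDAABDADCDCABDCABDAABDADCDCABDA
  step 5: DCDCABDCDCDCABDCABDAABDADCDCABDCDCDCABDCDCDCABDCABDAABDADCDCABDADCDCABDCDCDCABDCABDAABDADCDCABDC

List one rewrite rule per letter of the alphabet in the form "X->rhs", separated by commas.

A->DC, B->DC, C->DA, D->AB

  step 4 ⇒ step 5: ABDAABDADCDCABDAABDAABDADCDCABDCABDAABDADCDCABDA ⇒ DC·DC·AB·DC·DC·DC·AB·DC·AB·DA·AB·DA·DC·DC·AB·DC·DC·DC·AB·DC·DC·DC·AB·DC·AB·DA·AB·DA·DC·DC·AB·DA·DC·DC·AB·DC·DC·DC·AB·DC·AB·DA·AB·DA·DC·DC·AB·DC
    A ↦ DC
    B ↦ DC
    C ↦ DA
    D ↦ AB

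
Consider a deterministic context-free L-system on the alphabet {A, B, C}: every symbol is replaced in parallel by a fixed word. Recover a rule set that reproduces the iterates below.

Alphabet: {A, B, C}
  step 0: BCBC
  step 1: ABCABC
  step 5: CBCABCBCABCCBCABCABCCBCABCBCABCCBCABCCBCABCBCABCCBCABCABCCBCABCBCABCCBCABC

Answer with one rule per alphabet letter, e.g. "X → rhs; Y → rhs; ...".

A->CBC, B->A, C->BC

  step 0 ⇒ step 1: BCBC ⇒ A·BC·A·BC
    B ↦ A
    C ↦ BC
    A ↦ CBC  (constrained at step 1)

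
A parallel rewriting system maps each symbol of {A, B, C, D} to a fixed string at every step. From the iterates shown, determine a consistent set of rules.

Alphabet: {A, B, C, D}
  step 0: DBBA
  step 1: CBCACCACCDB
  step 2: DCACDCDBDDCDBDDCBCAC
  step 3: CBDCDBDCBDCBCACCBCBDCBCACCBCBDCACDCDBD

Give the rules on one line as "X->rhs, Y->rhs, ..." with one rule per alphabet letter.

A->CDB, B->CAC, C->D, D->CB

  step 2 ⇒ step 3: DCACDCDBDDCDBDDCBCAC ⇒ CB·D·CDB·D·CB·D·CB·CAC·CB·CB·D·CB·CAC·CB·CB·D·CAC·D·CDB·D
    A ↦ CDB
    B ↦ CAC
    C ↦ D
    D ↦ CB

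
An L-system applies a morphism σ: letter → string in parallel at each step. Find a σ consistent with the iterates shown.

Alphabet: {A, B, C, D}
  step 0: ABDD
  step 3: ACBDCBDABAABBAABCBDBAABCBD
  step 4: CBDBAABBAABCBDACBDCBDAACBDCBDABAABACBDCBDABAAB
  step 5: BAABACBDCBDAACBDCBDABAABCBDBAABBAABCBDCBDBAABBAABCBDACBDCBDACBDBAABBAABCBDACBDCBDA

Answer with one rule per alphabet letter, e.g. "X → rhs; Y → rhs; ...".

  step 4 ⇒ step 5: CBDBAABBAABCBDACBDCBDAACBDCBDABAABACBDCBDABAAB ⇒ B·A·AB·A·CBD·CBD·A·A·CBD·CBD·A·B·A·AB·CBD·B·A·AB·B·A·AB·CBD·CBD·B·A·AB·B·A·AB·CBD·A·CBD·CBD·A·CBD·B·A·AB·B·A·AB·CBD·A·CBD·CBD·A
    A ↦ CBD
    B ↦ A
    C ↦ B
    D ↦ AB

A->CBD, B->A, C->B, D->AB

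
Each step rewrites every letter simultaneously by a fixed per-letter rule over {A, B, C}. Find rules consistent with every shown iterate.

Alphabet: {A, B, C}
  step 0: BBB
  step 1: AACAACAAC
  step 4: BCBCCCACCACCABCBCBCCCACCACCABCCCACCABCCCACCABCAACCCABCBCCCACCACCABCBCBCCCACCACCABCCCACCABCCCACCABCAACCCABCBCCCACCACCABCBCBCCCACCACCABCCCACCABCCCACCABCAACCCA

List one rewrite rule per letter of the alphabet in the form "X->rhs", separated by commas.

A->BC, B->AAC, C->CCA

  step 0 ⇒ step 1: BBB ⇒ AAC·AAC·AAC
    B ↦ AAC
    A ↦ BC  (constrained at step 1)
    C ↦ CCA  (constrained at step 1)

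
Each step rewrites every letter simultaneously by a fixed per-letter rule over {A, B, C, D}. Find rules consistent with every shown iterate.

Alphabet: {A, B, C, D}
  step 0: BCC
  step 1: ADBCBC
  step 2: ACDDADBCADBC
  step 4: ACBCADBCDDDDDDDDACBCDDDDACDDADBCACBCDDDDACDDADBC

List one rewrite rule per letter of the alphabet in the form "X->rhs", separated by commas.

A->AC, B->AD, C->BC, D->DD

  step 1 ⇒ step 2: ADBCBC ⇒ AC·DD·AD·BC·AD·BC
    A ↦ AC
    B ↦ AD
    C ↦ BC
    D ↦ DD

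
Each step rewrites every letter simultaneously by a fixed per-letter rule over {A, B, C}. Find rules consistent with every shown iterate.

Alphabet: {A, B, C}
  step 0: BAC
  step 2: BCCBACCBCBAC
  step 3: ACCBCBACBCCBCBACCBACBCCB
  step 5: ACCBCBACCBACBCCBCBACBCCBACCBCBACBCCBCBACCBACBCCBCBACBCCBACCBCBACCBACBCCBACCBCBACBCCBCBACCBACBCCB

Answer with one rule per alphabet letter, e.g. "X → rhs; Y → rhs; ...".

  step 2 ⇒ step 3: BCCBACCBCBAC ⇒ AC·CB·CB·AC·BC·CB·CB·AC·CB·AC·BC·CB
    A ↦ BC
    B ↦ AC
    C ↦ CB

A->BC, B->AC, C->CB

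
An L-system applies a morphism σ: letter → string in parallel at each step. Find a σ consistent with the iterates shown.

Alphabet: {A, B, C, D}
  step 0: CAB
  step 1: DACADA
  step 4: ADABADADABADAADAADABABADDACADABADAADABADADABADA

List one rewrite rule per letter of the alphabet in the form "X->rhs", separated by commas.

A->AD, B->A, C->DAC, D->AB

  step 0 ⇒ step 1: CAB ⇒ DAC·AD·A
    A ↦ AD
    B ↦ A
    C ↦ DAC
    D ↦ AB  (constrained at step 1)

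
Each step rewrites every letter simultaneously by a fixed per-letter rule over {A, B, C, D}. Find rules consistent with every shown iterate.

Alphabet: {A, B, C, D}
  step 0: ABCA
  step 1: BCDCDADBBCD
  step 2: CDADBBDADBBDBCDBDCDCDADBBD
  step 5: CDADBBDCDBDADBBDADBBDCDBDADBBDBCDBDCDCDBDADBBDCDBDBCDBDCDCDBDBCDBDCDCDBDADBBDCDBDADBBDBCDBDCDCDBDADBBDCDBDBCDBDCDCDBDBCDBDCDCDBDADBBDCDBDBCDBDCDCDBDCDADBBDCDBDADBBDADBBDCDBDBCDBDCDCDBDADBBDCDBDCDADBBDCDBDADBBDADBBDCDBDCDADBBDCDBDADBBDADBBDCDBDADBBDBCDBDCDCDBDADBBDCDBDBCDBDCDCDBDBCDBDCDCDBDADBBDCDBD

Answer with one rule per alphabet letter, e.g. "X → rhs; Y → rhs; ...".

A->BCD, B->CD, C->ADB, D->BD

  step 1 ⇒ step 2: BCDCDADBBCD ⇒ CD·ADB·BD·ADB·BD·BCD·BD·CD·CD·ADB·BD
    A ↦ BCD
    B ↦ CD
    C ↦ ADB
    D ↦ BD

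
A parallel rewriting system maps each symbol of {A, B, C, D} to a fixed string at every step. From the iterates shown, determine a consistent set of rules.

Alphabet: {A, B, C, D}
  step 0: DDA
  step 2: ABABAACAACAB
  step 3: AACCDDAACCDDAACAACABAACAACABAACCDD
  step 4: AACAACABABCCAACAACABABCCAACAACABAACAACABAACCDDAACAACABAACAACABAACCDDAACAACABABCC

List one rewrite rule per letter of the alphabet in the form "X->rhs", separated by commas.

A->AAC, B->CDD, C->AB, D->C

  step 3 ⇒ step 4: AACCDDAACCDDAACAACABAACAACABAACCDD ⇒ AAC·AAC·AB·AB·C·C·AAC·AAC·AB·AB·C·C·AAC·AAC·AB·AAC·AAC·AB·AAC·CDD·AAC·AAC·AB·AAC·AAC·AB·AAC·CDD·AAC·AAC·AB·AB·C·C
    A ↦ AAC
    B ↦ CDD
    C ↦ AB
    D ↦ C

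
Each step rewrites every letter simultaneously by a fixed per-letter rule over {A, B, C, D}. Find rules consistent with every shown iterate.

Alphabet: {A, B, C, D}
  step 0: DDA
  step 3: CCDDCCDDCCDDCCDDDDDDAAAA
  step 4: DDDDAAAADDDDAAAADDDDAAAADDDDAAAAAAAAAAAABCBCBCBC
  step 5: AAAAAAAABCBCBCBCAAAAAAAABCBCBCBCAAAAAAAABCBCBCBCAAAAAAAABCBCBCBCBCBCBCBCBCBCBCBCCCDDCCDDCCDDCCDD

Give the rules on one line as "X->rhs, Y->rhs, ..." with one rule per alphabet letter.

A->BC, B->CC, C->DD, D->AA

  step 4 ⇒ step 5: DDDDAAAADDDDAAAADDDDAAAADDDDAAAAAAAAAAAABCBCBCBC ⇒ AA·AA·AA·AA·BC·BC·BC·BC·AA·AA·AA·AA·BC·BC·BC·BC·AA·AA·AA·AA·BC·BC·BC·BC·AA·AA·AA·AA·BC·BC·BC·BC·BC·BC·BC·BC·BC·BC·BC·BC·CC·DD·CC·DD·CC·DD·CC·DD
    A ↦ BC
    B ↦ CC
    C ↦ DD
    D ↦ AA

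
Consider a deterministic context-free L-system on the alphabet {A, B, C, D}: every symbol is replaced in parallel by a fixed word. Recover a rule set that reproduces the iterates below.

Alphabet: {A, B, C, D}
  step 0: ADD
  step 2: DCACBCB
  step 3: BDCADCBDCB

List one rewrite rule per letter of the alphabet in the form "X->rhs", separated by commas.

  step 2 ⇒ step 3: DCACBCB ⇒ B·D·CA·D·CB·D·CB
    A ↦ CA
    B ↦ CB
    C ↦ D
    D ↦ B

A->CA, B->CB, C->D, D->B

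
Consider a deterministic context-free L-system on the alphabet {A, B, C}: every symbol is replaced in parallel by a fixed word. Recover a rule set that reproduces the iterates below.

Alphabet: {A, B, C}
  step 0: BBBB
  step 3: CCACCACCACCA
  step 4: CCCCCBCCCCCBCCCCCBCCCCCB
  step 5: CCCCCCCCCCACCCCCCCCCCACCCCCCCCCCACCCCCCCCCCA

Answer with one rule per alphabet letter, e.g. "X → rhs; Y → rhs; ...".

A->CB, B->A, C->CC

  step 4 ⇒ step 5: CCCCCBCCCCCBCCCCCBCCCCCB ⇒ CC·CC·CC·CC·CC·A·CC·CC·CC·CC·CC·A·CC·CC·CC·CC·CC·A·CC·CC·CC·CC·CC·A
    B ↦ A
    C ↦ CC
  step 3 ⇒ step 4: CCACCACCACCA ⇒ CC·CC·CB·CC·CC·CB·CC·CC·CB·CC·CC·CB
    A ↦ CB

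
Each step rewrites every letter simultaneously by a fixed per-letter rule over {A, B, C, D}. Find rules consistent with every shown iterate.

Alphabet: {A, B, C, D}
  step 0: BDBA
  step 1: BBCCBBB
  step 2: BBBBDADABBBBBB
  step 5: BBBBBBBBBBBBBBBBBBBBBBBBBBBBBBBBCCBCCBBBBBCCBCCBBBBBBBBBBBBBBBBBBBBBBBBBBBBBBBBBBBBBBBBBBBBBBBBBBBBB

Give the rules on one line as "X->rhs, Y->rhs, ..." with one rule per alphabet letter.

A->B, B->BB, C->DA, D->CC

  step 1 ⇒ step 2: BBCCBBB ⇒ BB·BB·DA·DA·BB·BB·BB
    B ↦ BB
    C ↦ DA
  step 0 ⇒ step 1: BDBA ⇒ BB·CC·BB·B
    A ↦ B
  step 0 ⇒ step 1: BDBA ⇒ BB·CC·BB·B
    D ↦ CC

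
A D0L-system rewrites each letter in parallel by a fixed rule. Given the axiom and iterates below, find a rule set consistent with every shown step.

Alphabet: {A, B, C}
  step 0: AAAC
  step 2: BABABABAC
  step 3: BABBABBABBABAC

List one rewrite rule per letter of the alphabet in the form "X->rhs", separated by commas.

  step 2 ⇒ step 3: BABABABAC ⇒ BA·B·BA·B·BA·B·BA·B·AC
    A ↦ B
    B ↦ BA
    C ↦ AC

A->B, B->BA, C->AC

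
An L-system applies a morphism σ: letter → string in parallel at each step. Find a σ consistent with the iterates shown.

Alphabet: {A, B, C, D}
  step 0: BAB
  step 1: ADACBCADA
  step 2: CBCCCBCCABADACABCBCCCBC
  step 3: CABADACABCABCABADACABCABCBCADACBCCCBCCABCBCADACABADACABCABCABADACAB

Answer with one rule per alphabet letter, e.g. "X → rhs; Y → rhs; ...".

A->CBC, B->ADA, C->CAB, D->C

  step 2 ⇒ step 3: CBCCCBCCABADACABCBCCCBC ⇒ CAB·ADA·CAB·CAB·CAB·ADA·CAB·CAB·CBC·ADA·CBC·C·CBC·CAB·CBC·ADA·CAB·ADA·CAB·CAB·CAB·ADA·CAB
    A ↦ CBC
    B ↦ ADA
    C ↦ CAB
    D ↦ C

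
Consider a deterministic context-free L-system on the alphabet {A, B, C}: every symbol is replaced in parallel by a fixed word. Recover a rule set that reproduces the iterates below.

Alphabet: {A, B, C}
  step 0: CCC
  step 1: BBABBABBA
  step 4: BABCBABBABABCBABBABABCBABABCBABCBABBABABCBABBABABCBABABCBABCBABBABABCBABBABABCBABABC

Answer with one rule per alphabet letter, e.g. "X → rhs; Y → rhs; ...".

  step 0 ⇒ step 1: CCC ⇒ BBA·BBA·BBA
    C ↦ BBA
    A ↦ BC  (constrained at step 1)
    B ↦ BA  (constrained at step 1)

A->BC, B->BA, C->BBA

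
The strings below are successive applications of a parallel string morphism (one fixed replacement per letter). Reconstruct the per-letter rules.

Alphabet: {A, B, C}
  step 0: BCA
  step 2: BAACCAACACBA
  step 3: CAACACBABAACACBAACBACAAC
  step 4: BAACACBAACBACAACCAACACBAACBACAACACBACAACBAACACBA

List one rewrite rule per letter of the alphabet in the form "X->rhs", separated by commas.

A->AC, B->CA, C->BA

  step 3 ⇒ step 4: CAACACBABAACACBAACBACAAC ⇒ BA·AC·AC·BA·AC·BA·CA·AC·CA·AC·AC·BA·AC·BA·CA·AC·AC·BA·CA·AC·BA·AC·AC·BA
    A ↦ AC
    B ↦ CA
    C ↦ BA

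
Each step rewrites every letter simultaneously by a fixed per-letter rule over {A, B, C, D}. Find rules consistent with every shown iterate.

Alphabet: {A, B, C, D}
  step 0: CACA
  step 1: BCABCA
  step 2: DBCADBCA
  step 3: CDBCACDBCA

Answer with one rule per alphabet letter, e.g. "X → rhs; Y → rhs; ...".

A->CA, B->D, C->B, D->C

  step 2 ⇒ step 3: DBCADBCA ⇒ C·D·B·CA·C·D·B·CA
    A ↦ CA
    B ↦ D
    C ↦ B
    D ↦ C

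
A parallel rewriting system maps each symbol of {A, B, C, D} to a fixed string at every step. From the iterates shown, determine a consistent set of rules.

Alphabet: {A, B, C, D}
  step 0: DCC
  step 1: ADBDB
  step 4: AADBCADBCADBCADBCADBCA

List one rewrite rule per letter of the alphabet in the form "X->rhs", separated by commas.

  step 0 ⇒ step 1: DCC ⇒ A·DB·DB
    C ↦ DB
    D ↦ A
    A ↦ CA  (constrained at step 1)
    B ↦ A  (constrained at step 1)

A->CA, B->A, C->DB, D->A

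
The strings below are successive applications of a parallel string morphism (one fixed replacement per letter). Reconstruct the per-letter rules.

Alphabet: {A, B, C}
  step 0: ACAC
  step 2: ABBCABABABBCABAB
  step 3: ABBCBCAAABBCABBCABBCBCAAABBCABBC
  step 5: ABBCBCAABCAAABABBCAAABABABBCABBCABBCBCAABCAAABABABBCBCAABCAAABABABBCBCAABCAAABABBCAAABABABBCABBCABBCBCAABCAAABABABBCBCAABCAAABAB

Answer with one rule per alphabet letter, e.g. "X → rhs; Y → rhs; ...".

  step 2 ⇒ step 3: ABBCABABABBCABAB ⇒ AB·BC·BC·AA·AB·BC·AB·BC·AB·BC·BC·AA·AB·BC·AB·BC
    A ↦ AB
    B ↦ BC
    C ↦ AA

A->AB, B->BC, C->AA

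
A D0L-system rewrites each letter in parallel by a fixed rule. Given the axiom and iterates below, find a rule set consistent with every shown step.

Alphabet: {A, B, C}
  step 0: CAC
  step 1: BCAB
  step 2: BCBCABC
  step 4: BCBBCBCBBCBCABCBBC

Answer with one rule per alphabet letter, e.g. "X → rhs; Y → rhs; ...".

  step 1 ⇒ step 2: BCAB ⇒ BC·B·CA·BC
    A ↦ CA
    B ↦ BC
    C ↦ B

A->CA, B->BC, C->B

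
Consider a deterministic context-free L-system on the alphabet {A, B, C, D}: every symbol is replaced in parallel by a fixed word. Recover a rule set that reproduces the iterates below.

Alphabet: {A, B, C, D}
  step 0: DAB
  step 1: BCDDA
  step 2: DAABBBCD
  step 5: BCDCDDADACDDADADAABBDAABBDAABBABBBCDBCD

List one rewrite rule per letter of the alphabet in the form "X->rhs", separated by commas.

A->CD, B->DA, C->AB, D->B

  step 1 ⇒ step 2: BCDDA ⇒ DA·AB·B·B·CD
    A ↦ CD
    B ↦ DA
    C ↦ AB
    D ↦ B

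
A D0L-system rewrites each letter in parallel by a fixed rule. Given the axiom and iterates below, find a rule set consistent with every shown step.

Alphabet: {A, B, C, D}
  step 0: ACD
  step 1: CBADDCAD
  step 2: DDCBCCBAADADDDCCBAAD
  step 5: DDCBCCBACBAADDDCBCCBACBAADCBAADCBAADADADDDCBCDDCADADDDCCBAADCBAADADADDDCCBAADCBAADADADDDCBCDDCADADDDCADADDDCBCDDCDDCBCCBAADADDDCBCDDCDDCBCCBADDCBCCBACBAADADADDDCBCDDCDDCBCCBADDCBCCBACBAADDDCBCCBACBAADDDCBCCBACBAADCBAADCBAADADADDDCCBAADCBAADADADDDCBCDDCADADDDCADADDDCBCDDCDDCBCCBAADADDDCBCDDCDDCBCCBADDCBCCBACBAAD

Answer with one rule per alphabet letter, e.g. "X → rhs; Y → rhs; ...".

  step 1 ⇒ step 2: CBADDCAD ⇒ DDC·BC·CBA·AD·AD·DDC·CBA·AD
    A ↦ CBA
    B ↦ BC
    C ↦ DDC
    D ↦ AD

A->CBA, B->BC, C->DDC, D->AD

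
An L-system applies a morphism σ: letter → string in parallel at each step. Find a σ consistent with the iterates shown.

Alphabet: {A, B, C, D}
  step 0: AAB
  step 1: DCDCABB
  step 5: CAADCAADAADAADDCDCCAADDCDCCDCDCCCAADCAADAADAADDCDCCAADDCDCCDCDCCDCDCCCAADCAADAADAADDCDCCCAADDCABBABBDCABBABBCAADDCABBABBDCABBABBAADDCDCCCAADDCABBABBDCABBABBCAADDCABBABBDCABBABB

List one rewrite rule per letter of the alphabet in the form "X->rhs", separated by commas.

A->DC, B->ABB, C->AAD, D->C

  step 0 ⇒ step 1: AAB ⇒ DC·DC·ABB
    A ↦ DC
    B ↦ ABB
    C ↦ AAD  (constrained at step 1)
    D ↦ C  (constrained at step 1)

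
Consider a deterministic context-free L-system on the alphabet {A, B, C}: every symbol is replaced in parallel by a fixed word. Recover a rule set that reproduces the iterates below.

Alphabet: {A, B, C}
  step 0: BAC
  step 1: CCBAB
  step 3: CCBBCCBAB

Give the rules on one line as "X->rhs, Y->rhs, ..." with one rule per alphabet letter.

  step 0 ⇒ step 1: BAC ⇒ C·CBA·B
    A ↦ CBA
    B ↦ C
    C ↦ B

A->CBA, B->C, C->B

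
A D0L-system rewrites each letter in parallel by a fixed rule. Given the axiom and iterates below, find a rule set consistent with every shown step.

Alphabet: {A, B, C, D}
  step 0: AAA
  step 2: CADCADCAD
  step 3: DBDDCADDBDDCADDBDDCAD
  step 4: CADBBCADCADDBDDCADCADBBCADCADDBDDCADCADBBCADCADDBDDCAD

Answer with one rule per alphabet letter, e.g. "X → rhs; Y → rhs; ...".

A->D, B->BB, C->DBD, D->CAD

  step 3 ⇒ step 4: DBDDCADDBDDCADDBDDCAD ⇒ CAD·BB·CAD·CAD·DBD·D·CAD·CAD·BB·CAD·CAD·DBD·D·CAD·CAD·BB·CAD·CAD·DBD·D·CAD
    A ↦ D
    B ↦ BB
    C ↦ DBD
    D ↦ CAD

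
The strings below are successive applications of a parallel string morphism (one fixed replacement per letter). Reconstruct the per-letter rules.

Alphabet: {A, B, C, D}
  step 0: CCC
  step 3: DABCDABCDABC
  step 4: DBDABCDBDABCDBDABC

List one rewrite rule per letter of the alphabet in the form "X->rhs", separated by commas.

A->D, B->A, C->BC, D->DB

  step 3 ⇒ step 4: DABCDABCDABC ⇒ DB·D·A·BC·DB·D·A·BC·DB·D·A·BC
    A ↦ D
    B ↦ A
    C ↦ BC
    D ↦ DB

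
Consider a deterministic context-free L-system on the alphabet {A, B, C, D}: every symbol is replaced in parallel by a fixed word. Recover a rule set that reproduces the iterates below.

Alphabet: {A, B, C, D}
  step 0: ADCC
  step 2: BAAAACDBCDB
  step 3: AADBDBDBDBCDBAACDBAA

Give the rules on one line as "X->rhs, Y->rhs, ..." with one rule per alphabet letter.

A->DB, B->AA, C->CD, D->B

  step 2 ⇒ step 3: BAAAACDBCDB ⇒ AA·DB·DB·DB·DB·CD·B·AA·CD·B·AA
    A ↦ DB
    B ↦ AA
    C ↦ CD
    D ↦ B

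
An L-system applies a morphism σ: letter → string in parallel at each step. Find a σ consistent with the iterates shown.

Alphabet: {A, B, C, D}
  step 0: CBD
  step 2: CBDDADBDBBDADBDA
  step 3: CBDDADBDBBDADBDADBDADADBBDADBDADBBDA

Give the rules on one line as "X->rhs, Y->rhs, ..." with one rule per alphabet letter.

A->BDA, B->DA, C->CBD, D->DB

  step 2 ⇒ step 3: CBDDADBDBBDADBDA ⇒ CBD·DA·DB·DB·BDA·DB·DA·DB·DA·DA·DB·BDA·DB·DA·DB·BDA
    A ↦ BDA
    B ↦ DA
    C ↦ CBD
    D ↦ DB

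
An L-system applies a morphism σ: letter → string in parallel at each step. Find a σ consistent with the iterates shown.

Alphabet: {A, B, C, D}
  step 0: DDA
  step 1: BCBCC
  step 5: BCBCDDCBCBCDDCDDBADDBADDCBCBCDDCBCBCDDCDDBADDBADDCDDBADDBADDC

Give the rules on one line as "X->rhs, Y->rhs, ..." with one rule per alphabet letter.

A->C, B->DD, C->BA, D->BC

  step 0 ⇒ step 1: DDA ⇒ BC·BC·C
    A ↦ C
    D ↦ BC
    B ↦ DD  (constrained at step 1)
    C ↦ BA  (constrained at step 1)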